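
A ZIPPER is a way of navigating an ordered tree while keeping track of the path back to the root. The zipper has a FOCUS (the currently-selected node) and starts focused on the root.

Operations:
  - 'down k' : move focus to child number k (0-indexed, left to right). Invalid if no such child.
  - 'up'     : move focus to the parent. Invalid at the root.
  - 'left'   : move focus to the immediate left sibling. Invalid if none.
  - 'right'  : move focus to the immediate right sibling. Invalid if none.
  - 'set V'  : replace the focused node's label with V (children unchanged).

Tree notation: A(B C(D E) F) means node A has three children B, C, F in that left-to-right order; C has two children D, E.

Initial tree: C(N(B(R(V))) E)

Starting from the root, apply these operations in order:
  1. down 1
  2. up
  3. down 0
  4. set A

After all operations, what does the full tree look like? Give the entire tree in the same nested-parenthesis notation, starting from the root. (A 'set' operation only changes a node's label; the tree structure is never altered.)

Answer: C(A(B(R(V))) E)

Derivation:
Step 1 (down 1): focus=E path=1 depth=1 children=[] left=['N'] right=[] parent=C
Step 2 (up): focus=C path=root depth=0 children=['N', 'E'] (at root)
Step 3 (down 0): focus=N path=0 depth=1 children=['B'] left=[] right=['E'] parent=C
Step 4 (set A): focus=A path=0 depth=1 children=['B'] left=[] right=['E'] parent=C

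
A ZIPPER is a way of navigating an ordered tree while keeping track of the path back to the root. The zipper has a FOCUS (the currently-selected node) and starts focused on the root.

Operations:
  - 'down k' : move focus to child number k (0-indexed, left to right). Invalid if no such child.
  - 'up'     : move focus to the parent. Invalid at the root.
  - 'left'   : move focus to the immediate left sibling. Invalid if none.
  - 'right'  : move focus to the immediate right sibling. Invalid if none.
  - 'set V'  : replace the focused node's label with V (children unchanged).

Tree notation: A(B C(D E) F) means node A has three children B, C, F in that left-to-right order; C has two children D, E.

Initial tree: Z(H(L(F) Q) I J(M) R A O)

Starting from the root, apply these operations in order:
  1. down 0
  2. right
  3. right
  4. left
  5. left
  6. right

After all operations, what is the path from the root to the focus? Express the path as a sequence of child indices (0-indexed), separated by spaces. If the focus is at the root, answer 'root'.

Answer: 1

Derivation:
Step 1 (down 0): focus=H path=0 depth=1 children=['L', 'Q'] left=[] right=['I', 'J', 'R', 'A', 'O'] parent=Z
Step 2 (right): focus=I path=1 depth=1 children=[] left=['H'] right=['J', 'R', 'A', 'O'] parent=Z
Step 3 (right): focus=J path=2 depth=1 children=['M'] left=['H', 'I'] right=['R', 'A', 'O'] parent=Z
Step 4 (left): focus=I path=1 depth=1 children=[] left=['H'] right=['J', 'R', 'A', 'O'] parent=Z
Step 5 (left): focus=H path=0 depth=1 children=['L', 'Q'] left=[] right=['I', 'J', 'R', 'A', 'O'] parent=Z
Step 6 (right): focus=I path=1 depth=1 children=[] left=['H'] right=['J', 'R', 'A', 'O'] parent=Z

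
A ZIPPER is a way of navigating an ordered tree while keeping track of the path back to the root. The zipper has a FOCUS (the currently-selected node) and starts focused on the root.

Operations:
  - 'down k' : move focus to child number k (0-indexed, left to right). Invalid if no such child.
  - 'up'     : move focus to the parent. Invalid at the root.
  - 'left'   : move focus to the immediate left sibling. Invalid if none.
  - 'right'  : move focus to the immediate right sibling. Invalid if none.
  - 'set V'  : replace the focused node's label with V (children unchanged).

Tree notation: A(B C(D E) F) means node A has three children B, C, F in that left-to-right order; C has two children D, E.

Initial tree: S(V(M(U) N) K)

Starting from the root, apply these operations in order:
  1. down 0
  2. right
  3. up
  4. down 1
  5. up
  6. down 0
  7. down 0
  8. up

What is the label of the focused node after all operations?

Step 1 (down 0): focus=V path=0 depth=1 children=['M', 'N'] left=[] right=['K'] parent=S
Step 2 (right): focus=K path=1 depth=1 children=[] left=['V'] right=[] parent=S
Step 3 (up): focus=S path=root depth=0 children=['V', 'K'] (at root)
Step 4 (down 1): focus=K path=1 depth=1 children=[] left=['V'] right=[] parent=S
Step 5 (up): focus=S path=root depth=0 children=['V', 'K'] (at root)
Step 6 (down 0): focus=V path=0 depth=1 children=['M', 'N'] left=[] right=['K'] parent=S
Step 7 (down 0): focus=M path=0/0 depth=2 children=['U'] left=[] right=['N'] parent=V
Step 8 (up): focus=V path=0 depth=1 children=['M', 'N'] left=[] right=['K'] parent=S

Answer: V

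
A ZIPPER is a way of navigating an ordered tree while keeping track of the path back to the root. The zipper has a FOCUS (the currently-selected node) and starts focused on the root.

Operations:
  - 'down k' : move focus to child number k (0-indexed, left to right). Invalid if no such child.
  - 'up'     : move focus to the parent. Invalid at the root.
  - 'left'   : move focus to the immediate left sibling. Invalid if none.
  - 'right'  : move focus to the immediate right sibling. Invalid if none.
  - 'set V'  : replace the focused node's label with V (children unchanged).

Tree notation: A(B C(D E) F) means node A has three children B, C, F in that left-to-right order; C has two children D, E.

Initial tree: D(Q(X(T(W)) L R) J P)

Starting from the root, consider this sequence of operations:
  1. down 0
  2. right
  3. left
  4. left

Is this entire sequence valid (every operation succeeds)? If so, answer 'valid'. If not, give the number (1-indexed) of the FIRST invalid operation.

Step 1 (down 0): focus=Q path=0 depth=1 children=['X', 'L', 'R'] left=[] right=['J', 'P'] parent=D
Step 2 (right): focus=J path=1 depth=1 children=[] left=['Q'] right=['P'] parent=D
Step 3 (left): focus=Q path=0 depth=1 children=['X', 'L', 'R'] left=[] right=['J', 'P'] parent=D
Step 4 (left): INVALID

Answer: 4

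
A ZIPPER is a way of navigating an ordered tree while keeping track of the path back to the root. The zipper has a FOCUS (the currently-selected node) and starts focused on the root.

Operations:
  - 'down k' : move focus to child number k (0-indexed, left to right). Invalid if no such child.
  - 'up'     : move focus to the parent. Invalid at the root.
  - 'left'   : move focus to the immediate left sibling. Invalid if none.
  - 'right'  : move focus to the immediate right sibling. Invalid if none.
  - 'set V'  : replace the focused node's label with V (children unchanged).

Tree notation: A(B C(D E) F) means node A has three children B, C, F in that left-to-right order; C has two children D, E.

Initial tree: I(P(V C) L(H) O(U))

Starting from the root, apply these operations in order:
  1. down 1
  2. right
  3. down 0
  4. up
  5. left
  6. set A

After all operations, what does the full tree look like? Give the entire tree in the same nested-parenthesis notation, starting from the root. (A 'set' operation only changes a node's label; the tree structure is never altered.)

Step 1 (down 1): focus=L path=1 depth=1 children=['H'] left=['P'] right=['O'] parent=I
Step 2 (right): focus=O path=2 depth=1 children=['U'] left=['P', 'L'] right=[] parent=I
Step 3 (down 0): focus=U path=2/0 depth=2 children=[] left=[] right=[] parent=O
Step 4 (up): focus=O path=2 depth=1 children=['U'] left=['P', 'L'] right=[] parent=I
Step 5 (left): focus=L path=1 depth=1 children=['H'] left=['P'] right=['O'] parent=I
Step 6 (set A): focus=A path=1 depth=1 children=['H'] left=['P'] right=['O'] parent=I

Answer: I(P(V C) A(H) O(U))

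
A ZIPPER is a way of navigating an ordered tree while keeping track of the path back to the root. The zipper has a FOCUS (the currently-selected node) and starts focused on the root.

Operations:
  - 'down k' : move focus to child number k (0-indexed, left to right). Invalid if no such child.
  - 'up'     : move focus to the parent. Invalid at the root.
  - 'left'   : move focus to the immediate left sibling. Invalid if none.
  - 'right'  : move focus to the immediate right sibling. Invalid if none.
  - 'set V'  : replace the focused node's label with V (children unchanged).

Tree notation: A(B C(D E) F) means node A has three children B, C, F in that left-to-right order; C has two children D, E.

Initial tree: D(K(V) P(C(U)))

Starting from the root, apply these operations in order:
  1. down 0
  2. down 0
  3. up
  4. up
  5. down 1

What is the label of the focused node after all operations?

Step 1 (down 0): focus=K path=0 depth=1 children=['V'] left=[] right=['P'] parent=D
Step 2 (down 0): focus=V path=0/0 depth=2 children=[] left=[] right=[] parent=K
Step 3 (up): focus=K path=0 depth=1 children=['V'] left=[] right=['P'] parent=D
Step 4 (up): focus=D path=root depth=0 children=['K', 'P'] (at root)
Step 5 (down 1): focus=P path=1 depth=1 children=['C'] left=['K'] right=[] parent=D

Answer: P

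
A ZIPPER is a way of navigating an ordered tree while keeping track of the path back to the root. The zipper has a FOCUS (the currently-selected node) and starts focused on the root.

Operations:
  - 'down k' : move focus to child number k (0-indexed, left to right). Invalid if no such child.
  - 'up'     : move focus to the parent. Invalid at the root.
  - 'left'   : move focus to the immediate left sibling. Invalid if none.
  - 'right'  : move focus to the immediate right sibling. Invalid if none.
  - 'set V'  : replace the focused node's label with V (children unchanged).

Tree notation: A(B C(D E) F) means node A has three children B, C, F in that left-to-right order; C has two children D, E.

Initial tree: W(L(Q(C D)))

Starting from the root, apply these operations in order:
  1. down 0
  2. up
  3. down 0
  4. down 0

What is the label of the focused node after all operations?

Step 1 (down 0): focus=L path=0 depth=1 children=['Q'] left=[] right=[] parent=W
Step 2 (up): focus=W path=root depth=0 children=['L'] (at root)
Step 3 (down 0): focus=L path=0 depth=1 children=['Q'] left=[] right=[] parent=W
Step 4 (down 0): focus=Q path=0/0 depth=2 children=['C', 'D'] left=[] right=[] parent=L

Answer: Q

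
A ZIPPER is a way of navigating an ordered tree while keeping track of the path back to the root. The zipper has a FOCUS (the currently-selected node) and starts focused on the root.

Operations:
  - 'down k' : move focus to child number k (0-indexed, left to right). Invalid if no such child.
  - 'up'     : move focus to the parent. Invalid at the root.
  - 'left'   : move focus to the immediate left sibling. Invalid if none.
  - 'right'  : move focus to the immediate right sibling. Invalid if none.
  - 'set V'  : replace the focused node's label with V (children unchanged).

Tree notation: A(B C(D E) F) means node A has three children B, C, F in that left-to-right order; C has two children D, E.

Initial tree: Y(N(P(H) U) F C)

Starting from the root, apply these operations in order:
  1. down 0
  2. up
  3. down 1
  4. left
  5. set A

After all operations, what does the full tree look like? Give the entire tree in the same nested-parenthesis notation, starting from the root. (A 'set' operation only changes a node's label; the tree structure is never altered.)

Step 1 (down 0): focus=N path=0 depth=1 children=['P', 'U'] left=[] right=['F', 'C'] parent=Y
Step 2 (up): focus=Y path=root depth=0 children=['N', 'F', 'C'] (at root)
Step 3 (down 1): focus=F path=1 depth=1 children=[] left=['N'] right=['C'] parent=Y
Step 4 (left): focus=N path=0 depth=1 children=['P', 'U'] left=[] right=['F', 'C'] parent=Y
Step 5 (set A): focus=A path=0 depth=1 children=['P', 'U'] left=[] right=['F', 'C'] parent=Y

Answer: Y(A(P(H) U) F C)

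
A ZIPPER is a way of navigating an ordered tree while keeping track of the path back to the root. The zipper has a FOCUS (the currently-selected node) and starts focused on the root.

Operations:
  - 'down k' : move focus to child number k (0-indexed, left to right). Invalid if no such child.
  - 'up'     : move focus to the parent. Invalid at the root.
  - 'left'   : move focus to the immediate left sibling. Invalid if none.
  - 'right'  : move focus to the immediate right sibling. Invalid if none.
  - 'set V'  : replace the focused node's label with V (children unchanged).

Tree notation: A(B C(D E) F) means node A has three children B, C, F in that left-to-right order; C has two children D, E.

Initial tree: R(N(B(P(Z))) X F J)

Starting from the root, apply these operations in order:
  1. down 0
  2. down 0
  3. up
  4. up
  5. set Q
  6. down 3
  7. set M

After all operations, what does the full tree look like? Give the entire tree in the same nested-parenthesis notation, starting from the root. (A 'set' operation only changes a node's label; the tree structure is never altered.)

Answer: Q(N(B(P(Z))) X F M)

Derivation:
Step 1 (down 0): focus=N path=0 depth=1 children=['B'] left=[] right=['X', 'F', 'J'] parent=R
Step 2 (down 0): focus=B path=0/0 depth=2 children=['P'] left=[] right=[] parent=N
Step 3 (up): focus=N path=0 depth=1 children=['B'] left=[] right=['X', 'F', 'J'] parent=R
Step 4 (up): focus=R path=root depth=0 children=['N', 'X', 'F', 'J'] (at root)
Step 5 (set Q): focus=Q path=root depth=0 children=['N', 'X', 'F', 'J'] (at root)
Step 6 (down 3): focus=J path=3 depth=1 children=[] left=['N', 'X', 'F'] right=[] parent=Q
Step 7 (set M): focus=M path=3 depth=1 children=[] left=['N', 'X', 'F'] right=[] parent=Q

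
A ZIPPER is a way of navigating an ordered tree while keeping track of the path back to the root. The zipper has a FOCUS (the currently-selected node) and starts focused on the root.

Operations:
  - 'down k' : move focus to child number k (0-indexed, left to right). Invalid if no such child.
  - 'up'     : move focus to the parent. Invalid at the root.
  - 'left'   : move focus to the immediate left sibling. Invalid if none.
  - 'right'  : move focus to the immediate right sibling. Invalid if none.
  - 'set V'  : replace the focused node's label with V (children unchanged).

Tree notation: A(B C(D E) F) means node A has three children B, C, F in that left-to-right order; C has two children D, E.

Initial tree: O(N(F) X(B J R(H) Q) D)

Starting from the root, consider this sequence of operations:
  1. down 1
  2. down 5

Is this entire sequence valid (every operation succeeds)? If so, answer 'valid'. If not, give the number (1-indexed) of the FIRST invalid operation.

Step 1 (down 1): focus=X path=1 depth=1 children=['B', 'J', 'R', 'Q'] left=['N'] right=['D'] parent=O
Step 2 (down 5): INVALID

Answer: 2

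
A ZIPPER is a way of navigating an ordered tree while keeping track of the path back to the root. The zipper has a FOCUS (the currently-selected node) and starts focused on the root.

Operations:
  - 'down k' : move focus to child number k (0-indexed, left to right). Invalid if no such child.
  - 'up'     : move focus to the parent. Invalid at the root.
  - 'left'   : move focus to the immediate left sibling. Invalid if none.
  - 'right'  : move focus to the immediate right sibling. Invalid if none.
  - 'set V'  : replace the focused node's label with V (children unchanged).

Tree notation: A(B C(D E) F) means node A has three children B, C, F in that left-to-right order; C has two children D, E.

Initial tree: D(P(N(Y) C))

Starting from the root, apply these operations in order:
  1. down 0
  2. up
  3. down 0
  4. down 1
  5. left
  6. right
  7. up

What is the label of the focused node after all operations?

Answer: P

Derivation:
Step 1 (down 0): focus=P path=0 depth=1 children=['N', 'C'] left=[] right=[] parent=D
Step 2 (up): focus=D path=root depth=0 children=['P'] (at root)
Step 3 (down 0): focus=P path=0 depth=1 children=['N', 'C'] left=[] right=[] parent=D
Step 4 (down 1): focus=C path=0/1 depth=2 children=[] left=['N'] right=[] parent=P
Step 5 (left): focus=N path=0/0 depth=2 children=['Y'] left=[] right=['C'] parent=P
Step 6 (right): focus=C path=0/1 depth=2 children=[] left=['N'] right=[] parent=P
Step 7 (up): focus=P path=0 depth=1 children=['N', 'C'] left=[] right=[] parent=D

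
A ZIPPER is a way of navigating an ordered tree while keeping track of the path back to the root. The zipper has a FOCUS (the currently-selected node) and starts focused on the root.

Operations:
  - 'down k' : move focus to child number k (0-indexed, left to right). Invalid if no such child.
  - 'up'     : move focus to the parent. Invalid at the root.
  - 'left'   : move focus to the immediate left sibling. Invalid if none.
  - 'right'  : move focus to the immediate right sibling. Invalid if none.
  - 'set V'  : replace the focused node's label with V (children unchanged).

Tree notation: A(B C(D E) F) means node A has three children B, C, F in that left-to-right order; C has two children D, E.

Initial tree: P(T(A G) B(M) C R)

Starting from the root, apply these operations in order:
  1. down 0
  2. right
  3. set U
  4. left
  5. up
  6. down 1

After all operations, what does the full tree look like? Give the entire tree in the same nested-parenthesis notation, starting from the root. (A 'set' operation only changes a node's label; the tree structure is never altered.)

Answer: P(T(A G) U(M) C R)

Derivation:
Step 1 (down 0): focus=T path=0 depth=1 children=['A', 'G'] left=[] right=['B', 'C', 'R'] parent=P
Step 2 (right): focus=B path=1 depth=1 children=['M'] left=['T'] right=['C', 'R'] parent=P
Step 3 (set U): focus=U path=1 depth=1 children=['M'] left=['T'] right=['C', 'R'] parent=P
Step 4 (left): focus=T path=0 depth=1 children=['A', 'G'] left=[] right=['U', 'C', 'R'] parent=P
Step 5 (up): focus=P path=root depth=0 children=['T', 'U', 'C', 'R'] (at root)
Step 6 (down 1): focus=U path=1 depth=1 children=['M'] left=['T'] right=['C', 'R'] parent=P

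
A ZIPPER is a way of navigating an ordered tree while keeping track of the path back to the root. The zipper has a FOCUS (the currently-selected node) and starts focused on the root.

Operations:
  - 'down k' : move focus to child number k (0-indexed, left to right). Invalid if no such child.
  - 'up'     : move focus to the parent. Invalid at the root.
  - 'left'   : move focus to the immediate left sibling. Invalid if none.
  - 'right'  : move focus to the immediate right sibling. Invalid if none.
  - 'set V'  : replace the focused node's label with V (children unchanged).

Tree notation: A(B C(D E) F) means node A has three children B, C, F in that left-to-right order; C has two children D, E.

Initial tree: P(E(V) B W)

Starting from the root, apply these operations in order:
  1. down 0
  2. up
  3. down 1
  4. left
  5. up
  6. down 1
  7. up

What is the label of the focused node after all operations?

Answer: P

Derivation:
Step 1 (down 0): focus=E path=0 depth=1 children=['V'] left=[] right=['B', 'W'] parent=P
Step 2 (up): focus=P path=root depth=0 children=['E', 'B', 'W'] (at root)
Step 3 (down 1): focus=B path=1 depth=1 children=[] left=['E'] right=['W'] parent=P
Step 4 (left): focus=E path=0 depth=1 children=['V'] left=[] right=['B', 'W'] parent=P
Step 5 (up): focus=P path=root depth=0 children=['E', 'B', 'W'] (at root)
Step 6 (down 1): focus=B path=1 depth=1 children=[] left=['E'] right=['W'] parent=P
Step 7 (up): focus=P path=root depth=0 children=['E', 'B', 'W'] (at root)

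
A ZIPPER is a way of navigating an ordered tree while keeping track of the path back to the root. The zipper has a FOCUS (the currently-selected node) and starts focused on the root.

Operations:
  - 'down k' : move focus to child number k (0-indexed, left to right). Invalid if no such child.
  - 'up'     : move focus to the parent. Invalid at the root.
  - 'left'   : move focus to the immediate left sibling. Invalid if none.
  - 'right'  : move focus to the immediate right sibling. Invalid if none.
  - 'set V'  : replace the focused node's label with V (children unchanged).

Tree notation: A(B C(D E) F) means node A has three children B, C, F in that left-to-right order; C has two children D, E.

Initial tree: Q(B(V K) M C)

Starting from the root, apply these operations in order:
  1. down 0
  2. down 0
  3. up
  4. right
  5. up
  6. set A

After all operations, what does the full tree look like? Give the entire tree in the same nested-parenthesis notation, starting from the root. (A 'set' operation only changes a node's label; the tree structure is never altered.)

Step 1 (down 0): focus=B path=0 depth=1 children=['V', 'K'] left=[] right=['M', 'C'] parent=Q
Step 2 (down 0): focus=V path=0/0 depth=2 children=[] left=[] right=['K'] parent=B
Step 3 (up): focus=B path=0 depth=1 children=['V', 'K'] left=[] right=['M', 'C'] parent=Q
Step 4 (right): focus=M path=1 depth=1 children=[] left=['B'] right=['C'] parent=Q
Step 5 (up): focus=Q path=root depth=0 children=['B', 'M', 'C'] (at root)
Step 6 (set A): focus=A path=root depth=0 children=['B', 'M', 'C'] (at root)

Answer: A(B(V K) M C)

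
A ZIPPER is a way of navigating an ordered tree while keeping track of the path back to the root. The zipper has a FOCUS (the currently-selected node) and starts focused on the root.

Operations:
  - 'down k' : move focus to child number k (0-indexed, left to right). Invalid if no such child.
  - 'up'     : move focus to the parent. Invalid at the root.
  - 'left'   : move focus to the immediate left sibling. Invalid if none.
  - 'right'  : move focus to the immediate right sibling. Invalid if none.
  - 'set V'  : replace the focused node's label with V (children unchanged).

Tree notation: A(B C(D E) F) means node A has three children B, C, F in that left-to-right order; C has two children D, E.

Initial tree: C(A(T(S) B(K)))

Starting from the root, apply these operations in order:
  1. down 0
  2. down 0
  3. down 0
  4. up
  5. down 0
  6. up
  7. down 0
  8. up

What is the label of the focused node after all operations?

Answer: T

Derivation:
Step 1 (down 0): focus=A path=0 depth=1 children=['T', 'B'] left=[] right=[] parent=C
Step 2 (down 0): focus=T path=0/0 depth=2 children=['S'] left=[] right=['B'] parent=A
Step 3 (down 0): focus=S path=0/0/0 depth=3 children=[] left=[] right=[] parent=T
Step 4 (up): focus=T path=0/0 depth=2 children=['S'] left=[] right=['B'] parent=A
Step 5 (down 0): focus=S path=0/0/0 depth=3 children=[] left=[] right=[] parent=T
Step 6 (up): focus=T path=0/0 depth=2 children=['S'] left=[] right=['B'] parent=A
Step 7 (down 0): focus=S path=0/0/0 depth=3 children=[] left=[] right=[] parent=T
Step 8 (up): focus=T path=0/0 depth=2 children=['S'] left=[] right=['B'] parent=A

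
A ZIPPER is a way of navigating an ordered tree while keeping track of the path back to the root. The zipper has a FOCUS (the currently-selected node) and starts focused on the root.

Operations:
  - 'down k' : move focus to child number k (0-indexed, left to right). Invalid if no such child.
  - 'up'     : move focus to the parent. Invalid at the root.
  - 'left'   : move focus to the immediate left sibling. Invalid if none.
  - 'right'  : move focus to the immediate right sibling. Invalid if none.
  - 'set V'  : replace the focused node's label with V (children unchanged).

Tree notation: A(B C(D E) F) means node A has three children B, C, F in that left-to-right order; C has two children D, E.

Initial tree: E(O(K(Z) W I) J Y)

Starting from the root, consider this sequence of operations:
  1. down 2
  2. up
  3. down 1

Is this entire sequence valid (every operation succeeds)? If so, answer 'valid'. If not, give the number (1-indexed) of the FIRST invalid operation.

Answer: valid

Derivation:
Step 1 (down 2): focus=Y path=2 depth=1 children=[] left=['O', 'J'] right=[] parent=E
Step 2 (up): focus=E path=root depth=0 children=['O', 'J', 'Y'] (at root)
Step 3 (down 1): focus=J path=1 depth=1 children=[] left=['O'] right=['Y'] parent=E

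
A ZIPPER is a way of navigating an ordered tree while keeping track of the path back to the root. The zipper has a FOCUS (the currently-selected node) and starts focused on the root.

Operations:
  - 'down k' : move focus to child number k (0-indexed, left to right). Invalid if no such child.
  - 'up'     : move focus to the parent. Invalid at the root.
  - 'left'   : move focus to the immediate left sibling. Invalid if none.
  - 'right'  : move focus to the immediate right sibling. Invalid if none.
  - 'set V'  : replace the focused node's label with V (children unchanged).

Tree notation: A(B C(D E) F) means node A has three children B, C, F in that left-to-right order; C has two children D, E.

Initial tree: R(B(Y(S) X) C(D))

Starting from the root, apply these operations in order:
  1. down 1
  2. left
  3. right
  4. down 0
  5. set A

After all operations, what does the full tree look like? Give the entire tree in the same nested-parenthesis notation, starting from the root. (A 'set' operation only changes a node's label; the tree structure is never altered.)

Answer: R(B(Y(S) X) C(A))

Derivation:
Step 1 (down 1): focus=C path=1 depth=1 children=['D'] left=['B'] right=[] parent=R
Step 2 (left): focus=B path=0 depth=1 children=['Y', 'X'] left=[] right=['C'] parent=R
Step 3 (right): focus=C path=1 depth=1 children=['D'] left=['B'] right=[] parent=R
Step 4 (down 0): focus=D path=1/0 depth=2 children=[] left=[] right=[] parent=C
Step 5 (set A): focus=A path=1/0 depth=2 children=[] left=[] right=[] parent=C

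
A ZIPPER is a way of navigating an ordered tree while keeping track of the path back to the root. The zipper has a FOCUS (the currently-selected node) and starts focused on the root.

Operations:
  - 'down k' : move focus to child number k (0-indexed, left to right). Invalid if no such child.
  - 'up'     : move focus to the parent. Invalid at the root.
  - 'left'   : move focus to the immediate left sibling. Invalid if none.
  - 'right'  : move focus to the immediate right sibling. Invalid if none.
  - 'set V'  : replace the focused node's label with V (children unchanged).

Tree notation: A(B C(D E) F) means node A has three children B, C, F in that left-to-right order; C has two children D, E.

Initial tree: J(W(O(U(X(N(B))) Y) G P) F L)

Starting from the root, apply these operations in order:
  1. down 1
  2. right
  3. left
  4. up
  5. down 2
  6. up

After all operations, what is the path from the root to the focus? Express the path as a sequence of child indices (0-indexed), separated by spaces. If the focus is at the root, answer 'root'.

Step 1 (down 1): focus=F path=1 depth=1 children=[] left=['W'] right=['L'] parent=J
Step 2 (right): focus=L path=2 depth=1 children=[] left=['W', 'F'] right=[] parent=J
Step 3 (left): focus=F path=1 depth=1 children=[] left=['W'] right=['L'] parent=J
Step 4 (up): focus=J path=root depth=0 children=['W', 'F', 'L'] (at root)
Step 5 (down 2): focus=L path=2 depth=1 children=[] left=['W', 'F'] right=[] parent=J
Step 6 (up): focus=J path=root depth=0 children=['W', 'F', 'L'] (at root)

Answer: root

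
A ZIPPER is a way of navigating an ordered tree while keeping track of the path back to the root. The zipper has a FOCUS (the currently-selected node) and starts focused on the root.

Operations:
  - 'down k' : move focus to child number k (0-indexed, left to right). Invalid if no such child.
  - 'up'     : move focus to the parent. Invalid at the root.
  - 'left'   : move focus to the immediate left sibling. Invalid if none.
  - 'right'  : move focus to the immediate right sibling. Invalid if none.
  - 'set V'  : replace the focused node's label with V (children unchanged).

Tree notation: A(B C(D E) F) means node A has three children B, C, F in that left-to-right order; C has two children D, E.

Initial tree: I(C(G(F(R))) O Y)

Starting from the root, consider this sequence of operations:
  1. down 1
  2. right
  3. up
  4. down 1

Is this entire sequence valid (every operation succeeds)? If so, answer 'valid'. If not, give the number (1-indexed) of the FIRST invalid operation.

Step 1 (down 1): focus=O path=1 depth=1 children=[] left=['C'] right=['Y'] parent=I
Step 2 (right): focus=Y path=2 depth=1 children=[] left=['C', 'O'] right=[] parent=I
Step 3 (up): focus=I path=root depth=0 children=['C', 'O', 'Y'] (at root)
Step 4 (down 1): focus=O path=1 depth=1 children=[] left=['C'] right=['Y'] parent=I

Answer: valid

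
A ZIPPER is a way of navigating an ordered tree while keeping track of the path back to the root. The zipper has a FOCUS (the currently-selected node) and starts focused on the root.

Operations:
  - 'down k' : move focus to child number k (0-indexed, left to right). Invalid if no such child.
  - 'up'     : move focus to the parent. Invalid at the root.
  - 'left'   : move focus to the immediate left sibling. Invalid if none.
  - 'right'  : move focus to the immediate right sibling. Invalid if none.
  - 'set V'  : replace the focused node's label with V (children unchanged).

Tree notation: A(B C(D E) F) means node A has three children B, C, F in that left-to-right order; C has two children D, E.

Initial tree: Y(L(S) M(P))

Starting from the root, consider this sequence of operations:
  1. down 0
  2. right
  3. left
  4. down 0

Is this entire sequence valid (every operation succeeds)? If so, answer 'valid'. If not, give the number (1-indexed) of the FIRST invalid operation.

Answer: valid

Derivation:
Step 1 (down 0): focus=L path=0 depth=1 children=['S'] left=[] right=['M'] parent=Y
Step 2 (right): focus=M path=1 depth=1 children=['P'] left=['L'] right=[] parent=Y
Step 3 (left): focus=L path=0 depth=1 children=['S'] left=[] right=['M'] parent=Y
Step 4 (down 0): focus=S path=0/0 depth=2 children=[] left=[] right=[] parent=L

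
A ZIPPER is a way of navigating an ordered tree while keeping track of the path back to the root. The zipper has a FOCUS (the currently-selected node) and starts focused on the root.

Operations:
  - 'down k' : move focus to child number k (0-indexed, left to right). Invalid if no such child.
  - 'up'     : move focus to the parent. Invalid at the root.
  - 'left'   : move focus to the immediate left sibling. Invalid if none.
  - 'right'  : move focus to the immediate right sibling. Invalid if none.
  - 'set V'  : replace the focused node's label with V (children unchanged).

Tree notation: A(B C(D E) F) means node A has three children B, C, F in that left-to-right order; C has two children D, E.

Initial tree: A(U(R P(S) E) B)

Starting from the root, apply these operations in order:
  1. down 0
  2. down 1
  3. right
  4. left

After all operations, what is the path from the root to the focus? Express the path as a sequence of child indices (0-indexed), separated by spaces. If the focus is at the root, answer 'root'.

Step 1 (down 0): focus=U path=0 depth=1 children=['R', 'P', 'E'] left=[] right=['B'] parent=A
Step 2 (down 1): focus=P path=0/1 depth=2 children=['S'] left=['R'] right=['E'] parent=U
Step 3 (right): focus=E path=0/2 depth=2 children=[] left=['R', 'P'] right=[] parent=U
Step 4 (left): focus=P path=0/1 depth=2 children=['S'] left=['R'] right=['E'] parent=U

Answer: 0 1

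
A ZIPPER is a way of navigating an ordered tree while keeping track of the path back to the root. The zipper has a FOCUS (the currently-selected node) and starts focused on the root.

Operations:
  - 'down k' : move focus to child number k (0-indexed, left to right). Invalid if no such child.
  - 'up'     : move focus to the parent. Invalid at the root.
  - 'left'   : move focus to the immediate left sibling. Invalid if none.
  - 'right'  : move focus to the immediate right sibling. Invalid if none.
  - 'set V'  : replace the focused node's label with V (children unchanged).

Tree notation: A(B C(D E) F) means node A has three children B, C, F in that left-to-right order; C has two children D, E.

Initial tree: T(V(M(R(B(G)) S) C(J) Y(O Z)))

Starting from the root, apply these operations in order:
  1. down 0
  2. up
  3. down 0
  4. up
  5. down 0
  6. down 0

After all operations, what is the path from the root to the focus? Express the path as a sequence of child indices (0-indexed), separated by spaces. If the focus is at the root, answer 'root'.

Answer: 0 0

Derivation:
Step 1 (down 0): focus=V path=0 depth=1 children=['M', 'C', 'Y'] left=[] right=[] parent=T
Step 2 (up): focus=T path=root depth=0 children=['V'] (at root)
Step 3 (down 0): focus=V path=0 depth=1 children=['M', 'C', 'Y'] left=[] right=[] parent=T
Step 4 (up): focus=T path=root depth=0 children=['V'] (at root)
Step 5 (down 0): focus=V path=0 depth=1 children=['M', 'C', 'Y'] left=[] right=[] parent=T
Step 6 (down 0): focus=M path=0/0 depth=2 children=['R', 'S'] left=[] right=['C', 'Y'] parent=V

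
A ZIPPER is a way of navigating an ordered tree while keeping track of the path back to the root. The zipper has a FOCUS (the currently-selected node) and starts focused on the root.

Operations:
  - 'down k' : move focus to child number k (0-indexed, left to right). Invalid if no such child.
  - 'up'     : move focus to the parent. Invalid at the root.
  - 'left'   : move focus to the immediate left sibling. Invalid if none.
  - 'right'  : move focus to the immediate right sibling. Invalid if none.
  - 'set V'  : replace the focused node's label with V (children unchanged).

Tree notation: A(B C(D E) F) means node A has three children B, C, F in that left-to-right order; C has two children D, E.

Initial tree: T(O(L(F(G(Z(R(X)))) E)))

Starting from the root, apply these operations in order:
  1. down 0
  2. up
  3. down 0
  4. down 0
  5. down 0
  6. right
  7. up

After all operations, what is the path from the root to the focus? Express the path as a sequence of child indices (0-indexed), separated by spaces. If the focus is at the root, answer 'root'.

Step 1 (down 0): focus=O path=0 depth=1 children=['L'] left=[] right=[] parent=T
Step 2 (up): focus=T path=root depth=0 children=['O'] (at root)
Step 3 (down 0): focus=O path=0 depth=1 children=['L'] left=[] right=[] parent=T
Step 4 (down 0): focus=L path=0/0 depth=2 children=['F', 'E'] left=[] right=[] parent=O
Step 5 (down 0): focus=F path=0/0/0 depth=3 children=['G'] left=[] right=['E'] parent=L
Step 6 (right): focus=E path=0/0/1 depth=3 children=[] left=['F'] right=[] parent=L
Step 7 (up): focus=L path=0/0 depth=2 children=['F', 'E'] left=[] right=[] parent=O

Answer: 0 0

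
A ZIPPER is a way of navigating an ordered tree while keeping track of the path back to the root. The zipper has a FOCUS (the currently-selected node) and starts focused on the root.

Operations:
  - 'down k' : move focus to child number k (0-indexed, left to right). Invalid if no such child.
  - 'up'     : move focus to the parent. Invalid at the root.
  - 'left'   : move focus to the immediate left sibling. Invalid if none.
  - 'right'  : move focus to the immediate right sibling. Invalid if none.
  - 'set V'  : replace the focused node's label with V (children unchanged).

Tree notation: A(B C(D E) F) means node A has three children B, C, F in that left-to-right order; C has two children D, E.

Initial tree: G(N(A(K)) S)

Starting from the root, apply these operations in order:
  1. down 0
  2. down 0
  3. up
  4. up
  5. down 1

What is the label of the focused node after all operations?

Step 1 (down 0): focus=N path=0 depth=1 children=['A'] left=[] right=['S'] parent=G
Step 2 (down 0): focus=A path=0/0 depth=2 children=['K'] left=[] right=[] parent=N
Step 3 (up): focus=N path=0 depth=1 children=['A'] left=[] right=['S'] parent=G
Step 4 (up): focus=G path=root depth=0 children=['N', 'S'] (at root)
Step 5 (down 1): focus=S path=1 depth=1 children=[] left=['N'] right=[] parent=G

Answer: S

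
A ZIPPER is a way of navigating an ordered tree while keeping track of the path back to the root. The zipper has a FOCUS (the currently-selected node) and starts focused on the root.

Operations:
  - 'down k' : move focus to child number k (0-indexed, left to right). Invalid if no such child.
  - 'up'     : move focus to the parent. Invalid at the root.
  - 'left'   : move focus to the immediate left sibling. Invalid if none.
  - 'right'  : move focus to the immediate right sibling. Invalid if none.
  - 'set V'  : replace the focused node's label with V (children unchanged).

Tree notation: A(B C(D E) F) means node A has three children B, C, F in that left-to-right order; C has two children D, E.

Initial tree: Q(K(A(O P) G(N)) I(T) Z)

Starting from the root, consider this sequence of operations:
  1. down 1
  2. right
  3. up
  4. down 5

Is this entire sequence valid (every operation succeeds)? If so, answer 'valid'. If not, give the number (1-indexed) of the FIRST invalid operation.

Answer: 4

Derivation:
Step 1 (down 1): focus=I path=1 depth=1 children=['T'] left=['K'] right=['Z'] parent=Q
Step 2 (right): focus=Z path=2 depth=1 children=[] left=['K', 'I'] right=[] parent=Q
Step 3 (up): focus=Q path=root depth=0 children=['K', 'I', 'Z'] (at root)
Step 4 (down 5): INVALID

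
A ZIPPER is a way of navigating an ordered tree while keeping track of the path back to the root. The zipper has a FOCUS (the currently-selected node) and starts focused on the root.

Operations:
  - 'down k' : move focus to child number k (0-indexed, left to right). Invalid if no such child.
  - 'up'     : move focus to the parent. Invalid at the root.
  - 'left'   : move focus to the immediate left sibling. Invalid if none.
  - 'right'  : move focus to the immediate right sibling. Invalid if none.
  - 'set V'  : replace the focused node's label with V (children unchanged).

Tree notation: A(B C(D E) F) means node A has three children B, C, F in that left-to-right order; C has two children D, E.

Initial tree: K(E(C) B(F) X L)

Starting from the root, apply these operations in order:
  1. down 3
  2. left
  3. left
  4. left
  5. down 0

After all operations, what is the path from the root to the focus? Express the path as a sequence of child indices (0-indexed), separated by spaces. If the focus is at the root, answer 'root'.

Step 1 (down 3): focus=L path=3 depth=1 children=[] left=['E', 'B', 'X'] right=[] parent=K
Step 2 (left): focus=X path=2 depth=1 children=[] left=['E', 'B'] right=['L'] parent=K
Step 3 (left): focus=B path=1 depth=1 children=['F'] left=['E'] right=['X', 'L'] parent=K
Step 4 (left): focus=E path=0 depth=1 children=['C'] left=[] right=['B', 'X', 'L'] parent=K
Step 5 (down 0): focus=C path=0/0 depth=2 children=[] left=[] right=[] parent=E

Answer: 0 0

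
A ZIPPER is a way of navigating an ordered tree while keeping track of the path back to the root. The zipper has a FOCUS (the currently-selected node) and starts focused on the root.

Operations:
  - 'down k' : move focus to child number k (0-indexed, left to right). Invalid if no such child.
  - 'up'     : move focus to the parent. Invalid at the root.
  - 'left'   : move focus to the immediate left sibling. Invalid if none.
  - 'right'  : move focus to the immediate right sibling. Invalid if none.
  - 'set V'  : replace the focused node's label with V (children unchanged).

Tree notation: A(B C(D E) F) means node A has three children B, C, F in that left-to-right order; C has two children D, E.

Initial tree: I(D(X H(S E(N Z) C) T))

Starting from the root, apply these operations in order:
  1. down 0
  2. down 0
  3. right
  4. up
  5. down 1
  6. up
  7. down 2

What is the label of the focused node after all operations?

Step 1 (down 0): focus=D path=0 depth=1 children=['X', 'H', 'T'] left=[] right=[] parent=I
Step 2 (down 0): focus=X path=0/0 depth=2 children=[] left=[] right=['H', 'T'] parent=D
Step 3 (right): focus=H path=0/1 depth=2 children=['S', 'E', 'C'] left=['X'] right=['T'] parent=D
Step 4 (up): focus=D path=0 depth=1 children=['X', 'H', 'T'] left=[] right=[] parent=I
Step 5 (down 1): focus=H path=0/1 depth=2 children=['S', 'E', 'C'] left=['X'] right=['T'] parent=D
Step 6 (up): focus=D path=0 depth=1 children=['X', 'H', 'T'] left=[] right=[] parent=I
Step 7 (down 2): focus=T path=0/2 depth=2 children=[] left=['X', 'H'] right=[] parent=D

Answer: T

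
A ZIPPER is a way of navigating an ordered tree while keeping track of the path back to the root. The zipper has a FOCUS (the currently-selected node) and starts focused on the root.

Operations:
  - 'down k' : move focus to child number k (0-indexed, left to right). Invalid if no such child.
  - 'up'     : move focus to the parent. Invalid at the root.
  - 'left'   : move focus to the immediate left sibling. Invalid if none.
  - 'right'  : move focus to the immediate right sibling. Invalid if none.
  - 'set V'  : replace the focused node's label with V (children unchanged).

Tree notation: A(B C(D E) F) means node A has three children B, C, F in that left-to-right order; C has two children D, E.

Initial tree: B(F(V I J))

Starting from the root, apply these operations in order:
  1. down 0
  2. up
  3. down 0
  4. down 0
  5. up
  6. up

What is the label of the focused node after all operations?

Answer: B

Derivation:
Step 1 (down 0): focus=F path=0 depth=1 children=['V', 'I', 'J'] left=[] right=[] parent=B
Step 2 (up): focus=B path=root depth=0 children=['F'] (at root)
Step 3 (down 0): focus=F path=0 depth=1 children=['V', 'I', 'J'] left=[] right=[] parent=B
Step 4 (down 0): focus=V path=0/0 depth=2 children=[] left=[] right=['I', 'J'] parent=F
Step 5 (up): focus=F path=0 depth=1 children=['V', 'I', 'J'] left=[] right=[] parent=B
Step 6 (up): focus=B path=root depth=0 children=['F'] (at root)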